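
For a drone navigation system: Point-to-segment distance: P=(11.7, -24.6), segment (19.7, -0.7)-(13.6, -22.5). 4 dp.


Project P onto AB: t = 1 (clamped to [0,1])
Closest point on segment: (13.6, -22.5)
Distance: 2.832

2.832


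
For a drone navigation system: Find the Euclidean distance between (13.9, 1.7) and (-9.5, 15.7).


dx=-23.4, dy=14
d^2 = (-23.4)^2 + 14^2 = 743.56
d = sqrt(743.56) = 27.2683

27.2683


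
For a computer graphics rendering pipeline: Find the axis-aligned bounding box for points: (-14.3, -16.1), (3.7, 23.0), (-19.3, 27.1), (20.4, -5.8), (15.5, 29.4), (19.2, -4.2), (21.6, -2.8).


x range: [-19.3, 21.6]
y range: [-16.1, 29.4]
Bounding box: (-19.3,-16.1) to (21.6,29.4)

(-19.3,-16.1) to (21.6,29.4)


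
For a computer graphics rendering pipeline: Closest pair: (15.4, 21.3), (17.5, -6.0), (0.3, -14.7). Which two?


d(P0,P1) = 27.3807, d(P0,P2) = 39.0386, d(P1,P2) = 19.2751
Closest: P1 and P2

Closest pair: (17.5, -6.0) and (0.3, -14.7), distance = 19.2751


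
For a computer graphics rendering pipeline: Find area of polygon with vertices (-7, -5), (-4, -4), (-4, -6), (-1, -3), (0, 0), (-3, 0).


Shoelace sum: ((-7)*(-4) - (-4)*(-5)) + ((-4)*(-6) - (-4)*(-4)) + ((-4)*(-3) - (-1)*(-6)) + ((-1)*0 - 0*(-3)) + (0*0 - (-3)*0) + ((-3)*(-5) - (-7)*0)
= 37
Area = |37|/2 = 18.5

18.5


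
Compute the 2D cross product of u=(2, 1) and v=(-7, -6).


u x v = u_x*v_y - u_y*v_x = 2*(-6) - 1*(-7)
= (-12) - (-7) = -5

-5


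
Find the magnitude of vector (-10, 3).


|u| = sqrt((-10)^2 + 3^2) = sqrt(109) = 10.4403

10.4403


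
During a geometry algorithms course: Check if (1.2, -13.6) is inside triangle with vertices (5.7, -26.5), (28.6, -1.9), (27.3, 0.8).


Cross products: AB x AP = 406.11, BC x BP = 89.19, CA x CP = -401.49
All same sign? no

No, outside


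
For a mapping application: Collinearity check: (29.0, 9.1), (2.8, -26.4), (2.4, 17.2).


Cross product: (2.8-29)*(17.2-9.1) - ((-26.4)-9.1)*(2.4-29)
= -1156.52

No, not collinear


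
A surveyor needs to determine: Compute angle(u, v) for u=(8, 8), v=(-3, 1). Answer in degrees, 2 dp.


u.v = -16, |u| = sqrt(128) = 11.3137, |v| = sqrt(10) = 3.1623
cos(theta) = u.v/(|u||v|) = -16/sqrt(1280) = -0.447214
theta = acos(-0.447214) = 116.57 degrees

116.57 degrees


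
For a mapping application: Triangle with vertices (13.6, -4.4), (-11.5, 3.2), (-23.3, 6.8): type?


Side lengths squared: AB^2=687.77, BC^2=152.2, CA^2=1487.05
Sorted: [152.2, 687.77, 1487.05]
By sides: Scalene, By angles: Obtuse

Scalene, Obtuse


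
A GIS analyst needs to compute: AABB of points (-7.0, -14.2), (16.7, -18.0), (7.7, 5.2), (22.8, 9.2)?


x range: [-7, 22.8]
y range: [-18, 9.2]
Bounding box: (-7,-18) to (22.8,9.2)

(-7,-18) to (22.8,9.2)


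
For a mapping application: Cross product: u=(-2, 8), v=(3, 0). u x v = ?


u x v = u_x*v_y - u_y*v_x = (-2)*0 - 8*3
= 0 - 24 = -24

-24


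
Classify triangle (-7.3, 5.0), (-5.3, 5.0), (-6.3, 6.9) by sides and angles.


Side lengths squared: AB^2=4, BC^2=4.61, CA^2=4.61
Sorted: [4, 4.61, 4.61]
By sides: Isosceles, By angles: Acute

Isosceles, Acute


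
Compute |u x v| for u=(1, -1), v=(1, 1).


|u x v| = |1*1 - (-1)*1|
= |1 - (-1)| = 2

2


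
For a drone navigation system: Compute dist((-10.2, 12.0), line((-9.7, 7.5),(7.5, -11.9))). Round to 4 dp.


|cross product| = 67.7
|line direction| = sqrt(672.2) = 25.9268
Distance = 67.7/sqrt(672.2) = 2.6112

2.6112


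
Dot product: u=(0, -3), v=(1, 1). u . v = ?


u . v = u_x*v_x + u_y*v_y = 0*1 + (-3)*1
= 0 + (-3) = -3

-3


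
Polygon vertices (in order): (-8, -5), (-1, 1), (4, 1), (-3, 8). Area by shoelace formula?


Shoelace sum: ((-8)*1 - (-1)*(-5)) + ((-1)*1 - 4*1) + (4*8 - (-3)*1) + ((-3)*(-5) - (-8)*8)
= 96
Area = |96|/2 = 48

48


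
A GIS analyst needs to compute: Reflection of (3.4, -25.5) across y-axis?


Reflection over y-axis: (x,y) -> (-x,y)
(3.4, -25.5) -> (-3.4, -25.5)

(-3.4, -25.5)


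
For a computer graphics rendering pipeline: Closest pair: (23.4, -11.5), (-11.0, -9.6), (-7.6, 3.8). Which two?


d(P0,P1) = 34.4524, d(P0,P2) = 34.5701, d(P1,P2) = 13.8246
Closest: P1 and P2

Closest pair: (-11.0, -9.6) and (-7.6, 3.8), distance = 13.8246


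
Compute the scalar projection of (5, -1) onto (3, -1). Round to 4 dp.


u.v = 16, |v| = sqrt(10) = 3.1623
Scalar projection = u.v / |v| = 16 / sqrt(10) = 5.0596

5.0596


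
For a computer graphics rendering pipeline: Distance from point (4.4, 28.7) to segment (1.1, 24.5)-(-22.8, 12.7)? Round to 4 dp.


Project P onto AB: t = 0 (clamped to [0,1])
Closest point on segment: (1.1, 24.5)
Distance: 5.3413

5.3413


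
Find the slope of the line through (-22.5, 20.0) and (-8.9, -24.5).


slope = (y2-y1)/(x2-x1) = ((-24.5)-20)/((-8.9)-(-22.5)) = (-44.5)/13.6 = -3.2721

-3.2721


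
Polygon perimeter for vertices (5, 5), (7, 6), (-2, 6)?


Sides: (5, 5)->(7, 6): sqrt(5) = 2.236068, (7, 6)->(-2, 6): sqrt(81) = 9, (-2, 6)->(5, 5): sqrt(50) = 7.071068
Sum = 18.307136
Perimeter = 18.3071

18.3071


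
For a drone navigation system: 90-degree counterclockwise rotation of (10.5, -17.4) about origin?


90° CCW: (x,y) -> (-y, x)
(10.5,-17.4) -> (17.4, 10.5)

(17.4, 10.5)


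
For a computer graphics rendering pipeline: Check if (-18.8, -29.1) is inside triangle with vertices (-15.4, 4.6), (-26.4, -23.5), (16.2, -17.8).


Cross products: AB x AP = 275.16, BC x BP = -281.88, CA x CP = 1141.08
All same sign? no

No, outside


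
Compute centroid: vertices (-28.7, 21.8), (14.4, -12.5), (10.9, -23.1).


Centroid = ((x_A+x_B+x_C)/3, (y_A+y_B+y_C)/3)
= (((-28.7)+14.4+10.9)/3, (21.8+(-12.5)+(-23.1))/3)
= (-1.1333, -4.6)

(-1.1333, -4.6)


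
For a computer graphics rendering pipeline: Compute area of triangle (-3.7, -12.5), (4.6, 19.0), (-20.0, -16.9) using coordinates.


Area = |x_A(y_B-y_C) + x_B(y_C-y_A) + x_C(y_A-y_B)|/2
= |(-132.83) + (-20.24) + 630|/2
= 476.93/2 = 238.465

238.465


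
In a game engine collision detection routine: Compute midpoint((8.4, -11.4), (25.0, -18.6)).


M = ((8.4+25)/2, ((-11.4)+(-18.6))/2)
= (16.7, -15)

(16.7, -15)


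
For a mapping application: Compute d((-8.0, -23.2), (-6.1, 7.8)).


dx=1.9, dy=31
d^2 = 1.9^2 + 31^2 = 964.61
d = sqrt(964.61) = 31.0582

31.0582


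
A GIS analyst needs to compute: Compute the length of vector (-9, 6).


|u| = sqrt((-9)^2 + 6^2) = sqrt(117) = 10.8167

10.8167


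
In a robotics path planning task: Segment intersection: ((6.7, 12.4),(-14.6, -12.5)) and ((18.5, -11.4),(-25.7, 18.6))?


Cross products: d1=-697.96, d2=1041.62, d3=800.76, d4=-938.82
d1*d2 < 0 and d3*d4 < 0? yes

Yes, they intersect


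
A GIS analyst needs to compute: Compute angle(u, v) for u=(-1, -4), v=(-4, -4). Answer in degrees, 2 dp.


u.v = 20, |u| = sqrt(17) = 4.1231, |v| = sqrt(32) = 5.6569
cos(theta) = u.v/(|u||v|) = 20/sqrt(544) = 0.857493
theta = acos(0.857493) = 30.96 degrees

30.96 degrees


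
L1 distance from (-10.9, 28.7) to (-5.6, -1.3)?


|(-10.9)-(-5.6)| + |28.7-(-1.3)| = 5.3 + 30 = 35.3

35.3


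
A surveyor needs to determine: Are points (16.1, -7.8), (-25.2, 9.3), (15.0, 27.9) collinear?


Cross product: ((-25.2)-16.1)*(27.9-(-7.8)) - (9.3-(-7.8))*(15-16.1)
= -1455.6

No, not collinear


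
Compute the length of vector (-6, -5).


|u| = sqrt((-6)^2 + (-5)^2) = sqrt(61) = 7.8102

7.8102


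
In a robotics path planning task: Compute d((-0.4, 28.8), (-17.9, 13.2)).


dx=-17.5, dy=-15.6
d^2 = (-17.5)^2 + (-15.6)^2 = 549.61
d = sqrt(549.61) = 23.4438

23.4438


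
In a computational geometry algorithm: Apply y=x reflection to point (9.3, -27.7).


Reflection over y=x: (x,y) -> (y,x)
(9.3, -27.7) -> (-27.7, 9.3)

(-27.7, 9.3)


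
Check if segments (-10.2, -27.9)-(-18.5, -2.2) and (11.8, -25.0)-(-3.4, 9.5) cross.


Cross products: d1=803.08, d2=698.79, d3=-589.47, d4=-485.18
d1*d2 < 0 and d3*d4 < 0? no

No, they don't intersect


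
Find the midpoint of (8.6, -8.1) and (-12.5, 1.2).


M = ((8.6+(-12.5))/2, ((-8.1)+1.2)/2)
= (-1.95, -3.45)

(-1.95, -3.45)


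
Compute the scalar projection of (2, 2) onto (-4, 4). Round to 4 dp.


u.v = 0, |v| = sqrt(32) = 5.6569
Scalar projection = u.v / |v| = 0 / sqrt(32) = 0

0


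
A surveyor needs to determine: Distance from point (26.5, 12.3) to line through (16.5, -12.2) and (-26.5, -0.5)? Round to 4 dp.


|cross product| = 1170.5
|line direction| = sqrt(1985.89) = 44.5633
Distance = 1170.5/sqrt(1985.89) = 26.266

26.266


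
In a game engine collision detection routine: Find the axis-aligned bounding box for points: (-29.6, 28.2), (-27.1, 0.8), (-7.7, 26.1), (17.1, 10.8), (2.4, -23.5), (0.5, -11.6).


x range: [-29.6, 17.1]
y range: [-23.5, 28.2]
Bounding box: (-29.6,-23.5) to (17.1,28.2)

(-29.6,-23.5) to (17.1,28.2)


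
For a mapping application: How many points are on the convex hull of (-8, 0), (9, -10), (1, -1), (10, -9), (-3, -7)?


Convex hull vertices (CCW): (-8, 0), (-3, -7), (9, -10), (10, -9), (1, -1)
Count = 5

5


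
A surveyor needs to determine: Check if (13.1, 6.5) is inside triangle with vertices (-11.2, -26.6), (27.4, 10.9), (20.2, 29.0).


Cross products: AB x AP = 366.41, BC x BP = 290.51, CA x CP = 311.74
All same sign? yes

Yes, inside


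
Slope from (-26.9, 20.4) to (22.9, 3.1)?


slope = (y2-y1)/(x2-x1) = (3.1-20.4)/(22.9-(-26.9)) = (-17.3)/49.8 = -0.3474

-0.3474


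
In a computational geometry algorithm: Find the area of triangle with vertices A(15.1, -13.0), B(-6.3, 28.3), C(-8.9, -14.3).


Area = |x_A(y_B-y_C) + x_B(y_C-y_A) + x_C(y_A-y_B)|/2
= |643.26 + 8.19 + 367.57|/2
= 1019.02/2 = 509.51

509.51


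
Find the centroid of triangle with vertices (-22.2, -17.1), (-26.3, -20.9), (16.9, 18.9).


Centroid = ((x_A+x_B+x_C)/3, (y_A+y_B+y_C)/3)
= (((-22.2)+(-26.3)+16.9)/3, ((-17.1)+(-20.9)+18.9)/3)
= (-10.5333, -6.3667)

(-10.5333, -6.3667)


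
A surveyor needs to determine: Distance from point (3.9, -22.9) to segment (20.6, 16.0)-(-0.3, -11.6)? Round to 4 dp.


Project P onto AB: t = 1 (clamped to [0,1])
Closest point on segment: (-0.3, -11.6)
Distance: 12.0553

12.0553


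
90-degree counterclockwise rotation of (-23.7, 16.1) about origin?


90° CCW: (x,y) -> (-y, x)
(-23.7,16.1) -> (-16.1, -23.7)

(-16.1, -23.7)


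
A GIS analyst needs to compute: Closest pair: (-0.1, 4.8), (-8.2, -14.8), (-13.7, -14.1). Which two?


d(P0,P1) = 21.2078, d(P0,P2) = 23.2845, d(P1,P2) = 5.5444
Closest: P1 and P2

Closest pair: (-8.2, -14.8) and (-13.7, -14.1), distance = 5.5444


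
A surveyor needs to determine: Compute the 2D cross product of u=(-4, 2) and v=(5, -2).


u x v = u_x*v_y - u_y*v_x = (-4)*(-2) - 2*5
= 8 - 10 = -2

-2


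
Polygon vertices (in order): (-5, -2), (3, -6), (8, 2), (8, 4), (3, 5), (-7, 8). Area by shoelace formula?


Shoelace sum: ((-5)*(-6) - 3*(-2)) + (3*2 - 8*(-6)) + (8*4 - 8*2) + (8*5 - 3*4) + (3*8 - (-7)*5) + ((-7)*(-2) - (-5)*8)
= 247
Area = |247|/2 = 123.5

123.5


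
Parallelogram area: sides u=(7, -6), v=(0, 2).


|u x v| = |7*2 - (-6)*0|
= |14 - 0| = 14

14


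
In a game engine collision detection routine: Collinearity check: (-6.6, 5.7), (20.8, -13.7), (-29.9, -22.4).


Cross product: (20.8-(-6.6))*((-22.4)-5.7) - ((-13.7)-5.7)*((-29.9)-(-6.6))
= -1221.96

No, not collinear


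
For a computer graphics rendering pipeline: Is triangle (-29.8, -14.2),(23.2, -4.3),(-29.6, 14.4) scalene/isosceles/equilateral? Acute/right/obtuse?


Side lengths squared: AB^2=2907.01, BC^2=3137.53, CA^2=818
Sorted: [818, 2907.01, 3137.53]
By sides: Scalene, By angles: Acute

Scalene, Acute


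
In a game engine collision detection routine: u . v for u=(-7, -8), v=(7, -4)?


u . v = u_x*v_x + u_y*v_y = (-7)*7 + (-8)*(-4)
= (-49) + 32 = -17

-17


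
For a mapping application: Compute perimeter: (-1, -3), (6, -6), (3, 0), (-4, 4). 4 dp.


Sides: (-1, -3)->(6, -6): sqrt(58) = 7.615773, (6, -6)->(3, 0): sqrt(45) = 6.708204, (3, 0)->(-4, 4): sqrt(65) = 8.062258, (-4, 4)->(-1, -3): sqrt(58) = 7.615773
Sum = 30.002008
Perimeter = 30.002

30.002


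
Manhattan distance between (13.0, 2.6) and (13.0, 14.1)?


|13-13| + |2.6-14.1| = 0 + 11.5 = 11.5

11.5


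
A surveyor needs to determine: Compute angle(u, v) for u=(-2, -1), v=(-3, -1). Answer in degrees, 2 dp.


u.v = 7, |u| = sqrt(5) = 2.2361, |v| = sqrt(10) = 3.1623
cos(theta) = u.v/(|u||v|) = 7/sqrt(50) = 0.989949
theta = acos(0.989949) = 8.13 degrees

8.13 degrees


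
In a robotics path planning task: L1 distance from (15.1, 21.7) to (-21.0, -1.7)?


|15.1-(-21)| + |21.7-(-1.7)| = 36.1 + 23.4 = 59.5

59.5


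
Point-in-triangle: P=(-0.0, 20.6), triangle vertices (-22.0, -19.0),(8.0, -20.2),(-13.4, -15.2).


Cross products: AB x AP = 1214.4, BC x BP = -833.12, CA x CP = -256.96
All same sign? no

No, outside


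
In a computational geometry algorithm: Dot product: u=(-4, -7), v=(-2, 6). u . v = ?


u . v = u_x*v_x + u_y*v_y = (-4)*(-2) + (-7)*6
= 8 + (-42) = -34

-34


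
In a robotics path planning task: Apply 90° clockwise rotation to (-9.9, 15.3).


90° CW: (x,y) -> (y, -x)
(-9.9,15.3) -> (15.3, 9.9)

(15.3, 9.9)


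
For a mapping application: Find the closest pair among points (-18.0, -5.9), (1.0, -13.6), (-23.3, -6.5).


d(P0,P1) = 20.501, d(P0,P2) = 5.3339, d(P1,P2) = 25.316
Closest: P0 and P2

Closest pair: (-18.0, -5.9) and (-23.3, -6.5), distance = 5.3339


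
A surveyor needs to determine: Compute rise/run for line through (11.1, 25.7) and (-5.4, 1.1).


slope = (y2-y1)/(x2-x1) = (1.1-25.7)/((-5.4)-11.1) = (-24.6)/(-16.5) = 1.4909

1.4909


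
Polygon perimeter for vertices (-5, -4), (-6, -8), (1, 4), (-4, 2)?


Sides: (-5, -4)->(-6, -8): sqrt(17) = 4.123106, (-6, -8)->(1, 4): sqrt(193) = 13.892444, (1, 4)->(-4, 2): sqrt(29) = 5.385165, (-4, 2)->(-5, -4): sqrt(37) = 6.082763
Sum = 29.483478
Perimeter = 29.4835

29.4835


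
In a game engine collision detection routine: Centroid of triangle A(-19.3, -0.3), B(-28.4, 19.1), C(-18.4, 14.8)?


Centroid = ((x_A+x_B+x_C)/3, (y_A+y_B+y_C)/3)
= (((-19.3)+(-28.4)+(-18.4))/3, ((-0.3)+19.1+14.8)/3)
= (-22.0333, 11.2)

(-22.0333, 11.2)


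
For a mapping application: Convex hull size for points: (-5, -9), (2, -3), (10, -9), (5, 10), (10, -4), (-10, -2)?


Convex hull vertices (CCW): (-10, -2), (-5, -9), (10, -9), (10, -4), (5, 10)
Count = 5

5


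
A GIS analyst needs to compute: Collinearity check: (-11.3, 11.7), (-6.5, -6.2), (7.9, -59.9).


Cross product: ((-6.5)-(-11.3))*((-59.9)-11.7) - ((-6.2)-11.7)*(7.9-(-11.3))
= 0

Yes, collinear


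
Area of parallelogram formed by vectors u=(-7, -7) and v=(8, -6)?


|u x v| = |(-7)*(-6) - (-7)*8|
= |42 - (-56)| = 98

98


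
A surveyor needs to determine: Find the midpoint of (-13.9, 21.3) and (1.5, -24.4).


M = (((-13.9)+1.5)/2, (21.3+(-24.4))/2)
= (-6.2, -1.55)

(-6.2, -1.55)


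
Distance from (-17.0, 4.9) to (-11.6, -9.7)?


dx=5.4, dy=-14.6
d^2 = 5.4^2 + (-14.6)^2 = 242.32
d = sqrt(242.32) = 15.5666

15.5666


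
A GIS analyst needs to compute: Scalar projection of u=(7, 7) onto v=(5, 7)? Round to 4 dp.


u.v = 84, |v| = sqrt(74) = 8.6023
Scalar projection = u.v / |v| = 84 / sqrt(74) = 9.7648

9.7648


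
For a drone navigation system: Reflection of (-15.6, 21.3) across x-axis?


Reflection over x-axis: (x,y) -> (x,-y)
(-15.6, 21.3) -> (-15.6, -21.3)

(-15.6, -21.3)


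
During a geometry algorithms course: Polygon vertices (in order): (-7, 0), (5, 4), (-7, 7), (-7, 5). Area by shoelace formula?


Shoelace sum: ((-7)*4 - 5*0) + (5*7 - (-7)*4) + ((-7)*5 - (-7)*7) + ((-7)*0 - (-7)*5)
= 84
Area = |84|/2 = 42

42


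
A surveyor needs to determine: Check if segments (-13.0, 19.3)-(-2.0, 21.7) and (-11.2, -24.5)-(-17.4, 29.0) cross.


Cross products: d1=-175.26, d2=-778.64, d3=-486.12, d4=117.26
d1*d2 < 0 and d3*d4 < 0? no

No, they don't intersect


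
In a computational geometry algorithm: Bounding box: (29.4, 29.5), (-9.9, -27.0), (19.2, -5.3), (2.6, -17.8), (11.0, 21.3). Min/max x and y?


x range: [-9.9, 29.4]
y range: [-27, 29.5]
Bounding box: (-9.9,-27) to (29.4,29.5)

(-9.9,-27) to (29.4,29.5)


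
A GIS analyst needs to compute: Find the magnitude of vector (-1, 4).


|u| = sqrt((-1)^2 + 4^2) = sqrt(17) = 4.1231

4.1231


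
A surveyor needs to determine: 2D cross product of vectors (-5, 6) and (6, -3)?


u x v = u_x*v_y - u_y*v_x = (-5)*(-3) - 6*6
= 15 - 36 = -21

-21


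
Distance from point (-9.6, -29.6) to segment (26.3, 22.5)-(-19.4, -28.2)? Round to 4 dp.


Project P onto AB: t = 0.9191 (clamped to [0,1])
Closest point on segment: (-15.7032, -24.0987)
Distance: 8.2166

8.2166


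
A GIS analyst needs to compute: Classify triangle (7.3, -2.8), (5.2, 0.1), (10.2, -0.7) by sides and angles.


Side lengths squared: AB^2=12.82, BC^2=25.64, CA^2=12.82
Sorted: [12.82, 12.82, 25.64]
By sides: Isosceles, By angles: Right

Isosceles, Right


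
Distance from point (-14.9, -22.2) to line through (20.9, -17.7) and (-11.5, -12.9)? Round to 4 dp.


|cross product| = 317.64
|line direction| = sqrt(1072.8) = 32.7536
Distance = 317.64/sqrt(1072.8) = 9.6979

9.6979


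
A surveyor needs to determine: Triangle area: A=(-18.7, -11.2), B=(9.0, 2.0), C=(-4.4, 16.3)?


Area = |x_A(y_B-y_C) + x_B(y_C-y_A) + x_C(y_A-y_B)|/2
= |267.41 + 247.5 + 58.08|/2
= 572.99/2 = 286.495

286.495


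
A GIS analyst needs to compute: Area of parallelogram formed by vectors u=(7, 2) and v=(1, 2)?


|u x v| = |7*2 - 2*1|
= |14 - 2| = 12

12


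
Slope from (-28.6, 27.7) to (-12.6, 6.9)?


slope = (y2-y1)/(x2-x1) = (6.9-27.7)/((-12.6)-(-28.6)) = (-20.8)/16 = -1.3

-1.3


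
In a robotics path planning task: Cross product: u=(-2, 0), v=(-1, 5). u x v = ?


u x v = u_x*v_y - u_y*v_x = (-2)*5 - 0*(-1)
= (-10) - 0 = -10

-10


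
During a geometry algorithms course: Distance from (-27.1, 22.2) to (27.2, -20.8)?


dx=54.3, dy=-43
d^2 = 54.3^2 + (-43)^2 = 4797.49
d = sqrt(4797.49) = 69.2639

69.2639


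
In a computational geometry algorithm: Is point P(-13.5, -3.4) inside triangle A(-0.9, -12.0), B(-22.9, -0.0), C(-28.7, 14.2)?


Cross products: AB x AP = -38, BC x BP = -113.76, CA x CP = -91.04
All same sign? yes

Yes, inside


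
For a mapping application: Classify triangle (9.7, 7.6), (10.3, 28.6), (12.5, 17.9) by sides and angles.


Side lengths squared: AB^2=441.36, BC^2=119.33, CA^2=113.93
Sorted: [113.93, 119.33, 441.36]
By sides: Scalene, By angles: Obtuse

Scalene, Obtuse


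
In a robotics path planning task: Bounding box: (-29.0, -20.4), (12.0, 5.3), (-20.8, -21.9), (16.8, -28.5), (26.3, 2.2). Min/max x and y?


x range: [-29, 26.3]
y range: [-28.5, 5.3]
Bounding box: (-29,-28.5) to (26.3,5.3)

(-29,-28.5) to (26.3,5.3)


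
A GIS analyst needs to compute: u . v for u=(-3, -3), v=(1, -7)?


u . v = u_x*v_x + u_y*v_y = (-3)*1 + (-3)*(-7)
= (-3) + 21 = 18

18


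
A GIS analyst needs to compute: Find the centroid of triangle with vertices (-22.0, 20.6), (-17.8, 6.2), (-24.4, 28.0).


Centroid = ((x_A+x_B+x_C)/3, (y_A+y_B+y_C)/3)
= (((-22)+(-17.8)+(-24.4))/3, (20.6+6.2+28)/3)
= (-21.4, 18.2667)

(-21.4, 18.2667)


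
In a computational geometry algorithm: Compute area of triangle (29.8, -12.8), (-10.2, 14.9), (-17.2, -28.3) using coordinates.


Area = |x_A(y_B-y_C) + x_B(y_C-y_A) + x_C(y_A-y_B)|/2
= |1287.36 + 158.1 + 476.44|/2
= 1921.9/2 = 960.95

960.95


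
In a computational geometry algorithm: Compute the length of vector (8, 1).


|u| = sqrt(8^2 + 1^2) = sqrt(65) = 8.0623

8.0623


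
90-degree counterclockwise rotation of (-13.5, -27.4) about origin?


90° CCW: (x,y) -> (-y, x)
(-13.5,-27.4) -> (27.4, -13.5)

(27.4, -13.5)


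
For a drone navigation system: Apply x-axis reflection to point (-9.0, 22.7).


Reflection over x-axis: (x,y) -> (x,-y)
(-9, 22.7) -> (-9, -22.7)

(-9, -22.7)


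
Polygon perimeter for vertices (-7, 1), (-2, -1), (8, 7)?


Sides: (-7, 1)->(-2, -1): sqrt(29) = 5.385165, (-2, -1)->(8, 7): sqrt(164) = 12.806248, (8, 7)->(-7, 1): sqrt(261) = 16.155494
Sum = 34.346907
Perimeter = 34.3469

34.3469


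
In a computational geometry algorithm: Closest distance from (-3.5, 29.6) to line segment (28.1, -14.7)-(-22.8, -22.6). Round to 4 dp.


Project P onto AB: t = 0.4743 (clamped to [0,1])
Closest point on segment: (3.9572, -18.4471)
Distance: 48.6224

48.6224


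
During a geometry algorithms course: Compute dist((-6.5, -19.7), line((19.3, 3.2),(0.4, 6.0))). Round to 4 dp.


|cross product| = 505.05
|line direction| = sqrt(365.05) = 19.1063
Distance = 505.05/sqrt(365.05) = 26.4337

26.4337


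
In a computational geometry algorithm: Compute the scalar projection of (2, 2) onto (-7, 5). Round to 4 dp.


u.v = -4, |v| = sqrt(74) = 8.6023
Scalar projection = u.v / |v| = -4 / sqrt(74) = -0.465

-0.465


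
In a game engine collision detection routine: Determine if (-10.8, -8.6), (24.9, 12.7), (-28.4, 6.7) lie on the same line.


Cross product: (24.9-(-10.8))*(6.7-(-8.6)) - (12.7-(-8.6))*((-28.4)-(-10.8))
= 921.09

No, not collinear


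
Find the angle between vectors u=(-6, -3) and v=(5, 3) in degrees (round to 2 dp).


u.v = -39, |u| = sqrt(45) = 6.7082, |v| = sqrt(34) = 5.831
cos(theta) = u.v/(|u||v|) = -39/sqrt(1530) = -0.997054
theta = acos(-0.997054) = 175.6 degrees

175.6 degrees


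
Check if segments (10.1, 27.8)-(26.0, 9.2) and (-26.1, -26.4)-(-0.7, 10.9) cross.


Cross products: d1=26.42, d2=-1039.09, d3=-1535.1, d4=-469.59
d1*d2 < 0 and d3*d4 < 0? no

No, they don't intersect


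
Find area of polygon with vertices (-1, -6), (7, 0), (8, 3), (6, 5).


Shoelace sum: ((-1)*0 - 7*(-6)) + (7*3 - 8*0) + (8*5 - 6*3) + (6*(-6) - (-1)*5)
= 54
Area = |54|/2 = 27

27


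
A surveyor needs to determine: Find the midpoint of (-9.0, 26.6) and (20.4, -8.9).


M = (((-9)+20.4)/2, (26.6+(-8.9))/2)
= (5.7, 8.85)

(5.7, 8.85)


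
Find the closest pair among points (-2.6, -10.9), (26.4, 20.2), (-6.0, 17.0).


d(P0,P1) = 42.5231, d(P0,P2) = 28.1064, d(P1,P2) = 32.5576
Closest: P0 and P2

Closest pair: (-2.6, -10.9) and (-6.0, 17.0), distance = 28.1064


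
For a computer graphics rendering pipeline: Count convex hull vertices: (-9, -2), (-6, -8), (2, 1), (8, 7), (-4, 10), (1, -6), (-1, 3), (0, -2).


Convex hull vertices (CCW): (-9, -2), (-6, -8), (1, -6), (8, 7), (-4, 10)
Count = 5

5


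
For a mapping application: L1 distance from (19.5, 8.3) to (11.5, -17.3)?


|19.5-11.5| + |8.3-(-17.3)| = 8 + 25.6 = 33.6

33.6


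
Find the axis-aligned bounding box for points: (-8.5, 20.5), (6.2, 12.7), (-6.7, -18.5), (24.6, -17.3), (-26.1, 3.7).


x range: [-26.1, 24.6]
y range: [-18.5, 20.5]
Bounding box: (-26.1,-18.5) to (24.6,20.5)

(-26.1,-18.5) to (24.6,20.5)


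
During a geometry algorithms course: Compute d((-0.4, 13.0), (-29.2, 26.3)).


dx=-28.8, dy=13.3
d^2 = (-28.8)^2 + 13.3^2 = 1006.33
d = sqrt(1006.33) = 31.7227

31.7227


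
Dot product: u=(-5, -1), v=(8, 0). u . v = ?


u . v = u_x*v_x + u_y*v_y = (-5)*8 + (-1)*0
= (-40) + 0 = -40

-40


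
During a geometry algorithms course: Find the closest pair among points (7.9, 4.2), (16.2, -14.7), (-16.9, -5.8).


d(P0,P1) = 20.6422, d(P0,P2) = 26.7402, d(P1,P2) = 34.2756
Closest: P0 and P1

Closest pair: (7.9, 4.2) and (16.2, -14.7), distance = 20.6422


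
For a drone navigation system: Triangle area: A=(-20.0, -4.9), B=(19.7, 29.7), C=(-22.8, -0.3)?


Area = |x_A(y_B-y_C) + x_B(y_C-y_A) + x_C(y_A-y_B)|/2
= |(-600) + 90.62 + 788.88|/2
= 279.5/2 = 139.75

139.75


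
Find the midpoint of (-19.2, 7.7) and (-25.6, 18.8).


M = (((-19.2)+(-25.6))/2, (7.7+18.8)/2)
= (-22.4, 13.25)

(-22.4, 13.25)


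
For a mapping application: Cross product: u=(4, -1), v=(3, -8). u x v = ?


u x v = u_x*v_y - u_y*v_x = 4*(-8) - (-1)*3
= (-32) - (-3) = -29

-29


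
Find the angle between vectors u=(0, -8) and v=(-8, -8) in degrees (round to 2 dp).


u.v = 64, |u| = sqrt(64) = 8, |v| = sqrt(128) = 11.3137
cos(theta) = u.v/(|u||v|) = 64/sqrt(8192) = 0.707107
theta = acos(0.707107) = 45 degrees

45 degrees


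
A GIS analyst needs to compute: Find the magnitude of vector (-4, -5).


|u| = sqrt((-4)^2 + (-5)^2) = sqrt(41) = 6.4031

6.4031


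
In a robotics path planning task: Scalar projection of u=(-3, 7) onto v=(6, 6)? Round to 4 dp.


u.v = 24, |v| = sqrt(72) = 8.4853
Scalar projection = u.v / |v| = 24 / sqrt(72) = 2.8284

2.8284


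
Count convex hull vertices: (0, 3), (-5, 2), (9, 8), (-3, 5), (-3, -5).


Convex hull vertices (CCW): (-5, 2), (-3, -5), (9, 8), (-3, 5)
Count = 4

4


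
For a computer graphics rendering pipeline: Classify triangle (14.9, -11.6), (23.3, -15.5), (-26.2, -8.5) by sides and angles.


Side lengths squared: AB^2=85.77, BC^2=2499.25, CA^2=1698.82
Sorted: [85.77, 1698.82, 2499.25]
By sides: Scalene, By angles: Obtuse

Scalene, Obtuse


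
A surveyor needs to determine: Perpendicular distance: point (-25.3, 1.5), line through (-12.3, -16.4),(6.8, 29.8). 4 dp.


|cross product| = 942.49
|line direction| = sqrt(2499.25) = 49.9925
Distance = 942.49/sqrt(2499.25) = 18.8526

18.8526


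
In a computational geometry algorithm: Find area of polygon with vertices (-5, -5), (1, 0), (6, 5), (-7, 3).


Shoelace sum: ((-5)*0 - 1*(-5)) + (1*5 - 6*0) + (6*3 - (-7)*5) + ((-7)*(-5) - (-5)*3)
= 113
Area = |113|/2 = 56.5

56.5


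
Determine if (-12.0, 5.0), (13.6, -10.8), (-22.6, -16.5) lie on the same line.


Cross product: (13.6-(-12))*((-16.5)-5) - ((-10.8)-5)*((-22.6)-(-12))
= -717.88

No, not collinear


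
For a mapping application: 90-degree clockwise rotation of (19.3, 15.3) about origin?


90° CW: (x,y) -> (y, -x)
(19.3,15.3) -> (15.3, -19.3)

(15.3, -19.3)


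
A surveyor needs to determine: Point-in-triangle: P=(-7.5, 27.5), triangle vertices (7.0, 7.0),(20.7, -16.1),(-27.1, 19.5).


Cross products: AB x AP = -54.1, BC x BP = -1080.16, CA x CP = 517.8
All same sign? no

No, outside


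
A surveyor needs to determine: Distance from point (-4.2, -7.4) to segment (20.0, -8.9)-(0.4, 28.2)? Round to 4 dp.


Project P onto AB: t = 0.301 (clamped to [0,1])
Closest point on segment: (14.1, 2.2679)
Distance: 20.6968

20.6968


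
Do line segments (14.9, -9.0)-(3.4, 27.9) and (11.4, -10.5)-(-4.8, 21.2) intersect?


Cross products: d1=-135.25, d2=-368.48, d3=146.4, d4=379.63
d1*d2 < 0 and d3*d4 < 0? no

No, they don't intersect


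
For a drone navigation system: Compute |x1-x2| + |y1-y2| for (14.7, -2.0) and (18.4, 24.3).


|14.7-18.4| + |(-2)-24.3| = 3.7 + 26.3 = 30

30


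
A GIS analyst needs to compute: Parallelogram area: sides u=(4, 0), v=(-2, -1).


|u x v| = |4*(-1) - 0*(-2)|
= |(-4) - 0| = 4

4


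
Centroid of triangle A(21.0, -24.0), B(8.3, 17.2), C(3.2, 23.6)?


Centroid = ((x_A+x_B+x_C)/3, (y_A+y_B+y_C)/3)
= ((21+8.3+3.2)/3, ((-24)+17.2+23.6)/3)
= (10.8333, 5.6)

(10.8333, 5.6)


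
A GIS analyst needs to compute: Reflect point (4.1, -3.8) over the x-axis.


Reflection over x-axis: (x,y) -> (x,-y)
(4.1, -3.8) -> (4.1, 3.8)

(4.1, 3.8)


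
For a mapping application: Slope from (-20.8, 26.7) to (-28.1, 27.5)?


slope = (y2-y1)/(x2-x1) = (27.5-26.7)/((-28.1)-(-20.8)) = 0.8/(-7.3) = -0.1096

-0.1096


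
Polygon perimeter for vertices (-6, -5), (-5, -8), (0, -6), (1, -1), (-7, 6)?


Sides: (-6, -5)->(-5, -8): sqrt(10) = 3.162278, (-5, -8)->(0, -6): sqrt(29) = 5.385165, (0, -6)->(1, -1): sqrt(26) = 5.09902, (1, -1)->(-7, 6): sqrt(113) = 10.630146, (-7, 6)->(-6, -5): sqrt(122) = 11.045361
Sum = 35.32197
Perimeter = 35.322

35.322


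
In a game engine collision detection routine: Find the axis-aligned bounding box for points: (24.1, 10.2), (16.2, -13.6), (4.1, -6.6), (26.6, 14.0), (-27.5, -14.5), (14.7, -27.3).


x range: [-27.5, 26.6]
y range: [-27.3, 14]
Bounding box: (-27.5,-27.3) to (26.6,14)

(-27.5,-27.3) to (26.6,14)


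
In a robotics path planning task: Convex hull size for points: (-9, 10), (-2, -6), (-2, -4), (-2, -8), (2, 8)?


Convex hull vertices (CCW): (-9, 10), (-2, -8), (2, 8)
Count = 3

3


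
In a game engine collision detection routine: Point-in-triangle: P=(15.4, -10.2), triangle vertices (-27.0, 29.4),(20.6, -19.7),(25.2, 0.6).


Cross products: AB x AP = 196.88, BC x BP = 149.26, CA x CP = 846
All same sign? yes

Yes, inside


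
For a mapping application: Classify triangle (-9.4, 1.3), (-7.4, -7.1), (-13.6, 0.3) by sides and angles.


Side lengths squared: AB^2=74.56, BC^2=93.2, CA^2=18.64
Sorted: [18.64, 74.56, 93.2]
By sides: Scalene, By angles: Right

Scalene, Right


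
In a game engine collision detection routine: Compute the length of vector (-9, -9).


|u| = sqrt((-9)^2 + (-9)^2) = sqrt(162) = 12.7279

12.7279


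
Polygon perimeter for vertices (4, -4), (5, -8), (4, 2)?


Sides: (4, -4)->(5, -8): sqrt(17) = 4.123106, (5, -8)->(4, 2): sqrt(101) = 10.049876, (4, 2)->(4, -4): sqrt(36) = 6
Sum = 20.172982
Perimeter = 20.173

20.173


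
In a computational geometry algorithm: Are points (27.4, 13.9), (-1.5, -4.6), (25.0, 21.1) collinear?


Cross product: ((-1.5)-27.4)*(21.1-13.9) - ((-4.6)-13.9)*(25-27.4)
= -252.48

No, not collinear


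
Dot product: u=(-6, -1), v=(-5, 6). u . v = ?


u . v = u_x*v_x + u_y*v_y = (-6)*(-5) + (-1)*6
= 30 + (-6) = 24

24


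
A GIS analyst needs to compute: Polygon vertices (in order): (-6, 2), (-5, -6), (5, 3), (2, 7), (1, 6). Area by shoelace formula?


Shoelace sum: ((-6)*(-6) - (-5)*2) + ((-5)*3 - 5*(-6)) + (5*7 - 2*3) + (2*6 - 1*7) + (1*2 - (-6)*6)
= 133
Area = |133|/2 = 66.5

66.5


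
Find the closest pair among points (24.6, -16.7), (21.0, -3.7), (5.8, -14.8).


d(P0,P1) = 13.4893, d(P0,P2) = 18.8958, d(P1,P2) = 18.8215
Closest: P0 and P1

Closest pair: (24.6, -16.7) and (21.0, -3.7), distance = 13.4893


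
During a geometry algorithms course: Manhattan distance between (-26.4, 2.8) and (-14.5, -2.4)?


|(-26.4)-(-14.5)| + |2.8-(-2.4)| = 11.9 + 5.2 = 17.1

17.1


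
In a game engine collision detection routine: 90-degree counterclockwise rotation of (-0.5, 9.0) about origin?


90° CCW: (x,y) -> (-y, x)
(-0.5,9) -> (-9, -0.5)

(-9, -0.5)


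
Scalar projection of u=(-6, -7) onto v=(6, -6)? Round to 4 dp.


u.v = 6, |v| = sqrt(72) = 8.4853
Scalar projection = u.v / |v| = 6 / sqrt(72) = 0.7071

0.7071


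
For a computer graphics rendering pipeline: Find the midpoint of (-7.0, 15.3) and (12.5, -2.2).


M = (((-7)+12.5)/2, (15.3+(-2.2))/2)
= (2.75, 6.55)

(2.75, 6.55)


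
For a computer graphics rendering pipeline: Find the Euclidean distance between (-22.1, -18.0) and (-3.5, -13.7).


dx=18.6, dy=4.3
d^2 = 18.6^2 + 4.3^2 = 364.45
d = sqrt(364.45) = 19.0906

19.0906


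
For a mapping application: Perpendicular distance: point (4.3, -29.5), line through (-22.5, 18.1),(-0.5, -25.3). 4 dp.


|cross product| = 115.92
|line direction| = sqrt(2367.56) = 48.6576
Distance = 115.92/sqrt(2367.56) = 2.3824

2.3824


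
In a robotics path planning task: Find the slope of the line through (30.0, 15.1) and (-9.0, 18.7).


slope = (y2-y1)/(x2-x1) = (18.7-15.1)/((-9)-30) = 3.6/(-39) = -0.0923

-0.0923


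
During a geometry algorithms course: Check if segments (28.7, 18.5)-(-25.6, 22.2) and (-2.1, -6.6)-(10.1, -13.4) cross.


Cross products: d1=515.66, d2=191.56, d3=1476.89, d4=1800.99
d1*d2 < 0 and d3*d4 < 0? no

No, they don't intersect


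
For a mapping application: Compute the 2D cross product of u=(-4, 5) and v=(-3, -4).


u x v = u_x*v_y - u_y*v_x = (-4)*(-4) - 5*(-3)
= 16 - (-15) = 31

31


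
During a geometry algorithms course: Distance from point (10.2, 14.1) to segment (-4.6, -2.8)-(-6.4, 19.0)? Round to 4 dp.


Project P onto AB: t = 0.7143 (clamped to [0,1])
Closest point on segment: (-5.8857, 12.7718)
Distance: 16.1405

16.1405


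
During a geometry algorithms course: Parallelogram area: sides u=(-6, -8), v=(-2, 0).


|u x v| = |(-6)*0 - (-8)*(-2)|
= |0 - 16| = 16

16


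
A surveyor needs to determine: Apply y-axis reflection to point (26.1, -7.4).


Reflection over y-axis: (x,y) -> (-x,y)
(26.1, -7.4) -> (-26.1, -7.4)

(-26.1, -7.4)


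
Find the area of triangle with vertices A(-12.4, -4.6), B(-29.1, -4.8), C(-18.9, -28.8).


Area = |x_A(y_B-y_C) + x_B(y_C-y_A) + x_C(y_A-y_B)|/2
= |(-297.6) + 704.22 + (-3.78)|/2
= 402.84/2 = 201.42

201.42


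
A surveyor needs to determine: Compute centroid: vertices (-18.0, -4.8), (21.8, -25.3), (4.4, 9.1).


Centroid = ((x_A+x_B+x_C)/3, (y_A+y_B+y_C)/3)
= (((-18)+21.8+4.4)/3, ((-4.8)+(-25.3)+9.1)/3)
= (2.7333, -7)

(2.7333, -7)


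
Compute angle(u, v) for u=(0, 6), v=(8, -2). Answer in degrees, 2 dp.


u.v = -12, |u| = sqrt(36) = 6, |v| = sqrt(68) = 8.2462
cos(theta) = u.v/(|u||v|) = -12/sqrt(2448) = -0.242536
theta = acos(-0.242536) = 104.04 degrees

104.04 degrees


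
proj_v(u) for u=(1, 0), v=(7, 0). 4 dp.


u.v = 7, |v| = sqrt(49) = 7
Scalar projection = u.v / |v| = 7 / sqrt(49) = 1

1


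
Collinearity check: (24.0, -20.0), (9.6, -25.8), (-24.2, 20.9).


Cross product: (9.6-24)*(20.9-(-20)) - ((-25.8)-(-20))*((-24.2)-24)
= -868.52

No, not collinear


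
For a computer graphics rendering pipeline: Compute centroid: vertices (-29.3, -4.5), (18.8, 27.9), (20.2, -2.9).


Centroid = ((x_A+x_B+x_C)/3, (y_A+y_B+y_C)/3)
= (((-29.3)+18.8+20.2)/3, ((-4.5)+27.9+(-2.9))/3)
= (3.2333, 6.8333)

(3.2333, 6.8333)


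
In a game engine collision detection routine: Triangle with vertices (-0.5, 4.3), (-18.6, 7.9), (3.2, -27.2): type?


Side lengths squared: AB^2=340.57, BC^2=1707.25, CA^2=1005.94
Sorted: [340.57, 1005.94, 1707.25]
By sides: Scalene, By angles: Obtuse

Scalene, Obtuse


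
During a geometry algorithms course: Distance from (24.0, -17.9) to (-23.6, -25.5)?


dx=-47.6, dy=-7.6
d^2 = (-47.6)^2 + (-7.6)^2 = 2323.52
d = sqrt(2323.52) = 48.2029

48.2029


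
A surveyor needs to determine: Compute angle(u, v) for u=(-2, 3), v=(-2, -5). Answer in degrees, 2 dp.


u.v = -11, |u| = sqrt(13) = 3.6056, |v| = sqrt(29) = 5.3852
cos(theta) = u.v/(|u||v|) = -11/sqrt(377) = -0.566529
theta = acos(-0.566529) = 124.51 degrees

124.51 degrees


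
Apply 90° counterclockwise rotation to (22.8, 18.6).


90° CCW: (x,y) -> (-y, x)
(22.8,18.6) -> (-18.6, 22.8)

(-18.6, 22.8)


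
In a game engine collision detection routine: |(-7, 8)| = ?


|u| = sqrt((-7)^2 + 8^2) = sqrt(113) = 10.6301

10.6301


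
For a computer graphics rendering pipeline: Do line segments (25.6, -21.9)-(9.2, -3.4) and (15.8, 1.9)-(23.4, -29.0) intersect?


Cross products: d1=121.94, d2=-244.22, d3=-209.02, d4=157.14
d1*d2 < 0 and d3*d4 < 0? yes

Yes, they intersect


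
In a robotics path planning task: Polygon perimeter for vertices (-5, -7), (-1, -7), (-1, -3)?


Sides: (-5, -7)->(-1, -7): sqrt(16) = 4, (-1, -7)->(-1, -3): sqrt(16) = 4, (-1, -3)->(-5, -7): sqrt(32) = 5.656854
Sum = 13.656854
Perimeter = 13.6569

13.6569


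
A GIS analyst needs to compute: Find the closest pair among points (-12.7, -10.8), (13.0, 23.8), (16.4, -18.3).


d(P0,P1) = 43.1005, d(P0,P2) = 30.051, d(P1,P2) = 42.2371
Closest: P0 and P2

Closest pair: (-12.7, -10.8) and (16.4, -18.3), distance = 30.051


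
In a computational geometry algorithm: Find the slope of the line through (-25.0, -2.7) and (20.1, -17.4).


slope = (y2-y1)/(x2-x1) = ((-17.4)-(-2.7))/(20.1-(-25)) = (-14.7)/45.1 = -0.3259

-0.3259


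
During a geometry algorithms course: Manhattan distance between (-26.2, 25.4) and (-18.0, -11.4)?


|(-26.2)-(-18)| + |25.4-(-11.4)| = 8.2 + 36.8 = 45

45


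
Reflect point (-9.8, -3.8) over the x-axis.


Reflection over x-axis: (x,y) -> (x,-y)
(-9.8, -3.8) -> (-9.8, 3.8)

(-9.8, 3.8)


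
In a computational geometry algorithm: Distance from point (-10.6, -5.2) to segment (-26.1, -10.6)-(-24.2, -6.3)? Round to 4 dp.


Project P onto AB: t = 1 (clamped to [0,1])
Closest point on segment: (-24.2, -6.3)
Distance: 13.6444

13.6444


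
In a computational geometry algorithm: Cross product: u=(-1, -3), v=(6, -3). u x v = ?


u x v = u_x*v_y - u_y*v_x = (-1)*(-3) - (-3)*6
= 3 - (-18) = 21

21


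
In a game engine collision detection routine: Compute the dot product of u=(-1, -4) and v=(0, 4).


u . v = u_x*v_x + u_y*v_y = (-1)*0 + (-4)*4
= 0 + (-16) = -16

-16


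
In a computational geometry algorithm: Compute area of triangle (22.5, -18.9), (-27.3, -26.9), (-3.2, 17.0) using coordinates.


Area = |x_A(y_B-y_C) + x_B(y_C-y_A) + x_C(y_A-y_B)|/2
= |(-987.75) + (-980.07) + (-25.6)|/2
= 1993.42/2 = 996.71

996.71


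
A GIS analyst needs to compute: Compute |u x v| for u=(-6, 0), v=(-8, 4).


|u x v| = |(-6)*4 - 0*(-8)|
= |(-24) - 0| = 24

24


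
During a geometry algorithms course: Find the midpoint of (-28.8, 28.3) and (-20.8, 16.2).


M = (((-28.8)+(-20.8))/2, (28.3+16.2)/2)
= (-24.8, 22.25)

(-24.8, 22.25)


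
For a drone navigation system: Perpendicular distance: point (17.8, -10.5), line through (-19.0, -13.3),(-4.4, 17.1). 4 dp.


|cross product| = 1077.84
|line direction| = sqrt(1137.32) = 33.7242
Distance = 1077.84/sqrt(1137.32) = 31.9605

31.9605


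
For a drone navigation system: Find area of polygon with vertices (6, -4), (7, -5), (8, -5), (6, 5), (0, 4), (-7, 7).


Shoelace sum: (6*(-5) - 7*(-4)) + (7*(-5) - 8*(-5)) + (8*5 - 6*(-5)) + (6*4 - 0*5) + (0*7 - (-7)*4) + ((-7)*(-4) - 6*7)
= 111
Area = |111|/2 = 55.5

55.5


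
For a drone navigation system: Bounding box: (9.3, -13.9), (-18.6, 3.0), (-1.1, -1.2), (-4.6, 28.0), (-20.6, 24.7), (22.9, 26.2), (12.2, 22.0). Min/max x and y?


x range: [-20.6, 22.9]
y range: [-13.9, 28]
Bounding box: (-20.6,-13.9) to (22.9,28)

(-20.6,-13.9) to (22.9,28)


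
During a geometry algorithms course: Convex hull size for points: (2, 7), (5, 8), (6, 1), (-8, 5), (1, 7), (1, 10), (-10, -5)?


Convex hull vertices (CCW): (-10, -5), (6, 1), (5, 8), (1, 10), (-8, 5)
Count = 5

5


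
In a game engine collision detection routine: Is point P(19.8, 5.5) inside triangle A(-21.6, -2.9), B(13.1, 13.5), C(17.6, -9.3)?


Cross products: AB x AP = -387.48, BC x BP = 116.76, CA x CP = -594.24
All same sign? no

No, outside


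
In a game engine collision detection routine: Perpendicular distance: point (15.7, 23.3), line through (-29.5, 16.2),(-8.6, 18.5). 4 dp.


|cross product| = 44.43
|line direction| = sqrt(442.1) = 21.0262
Distance = 44.43/sqrt(442.1) = 2.1131

2.1131


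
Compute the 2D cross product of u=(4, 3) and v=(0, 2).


u x v = u_x*v_y - u_y*v_x = 4*2 - 3*0
= 8 - 0 = 8

8


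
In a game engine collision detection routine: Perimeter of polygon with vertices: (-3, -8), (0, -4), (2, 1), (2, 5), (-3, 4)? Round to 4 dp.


Sides: (-3, -8)->(0, -4): sqrt(25) = 5, (0, -4)->(2, 1): sqrt(29) = 5.385165, (2, 1)->(2, 5): sqrt(16) = 4, (2, 5)->(-3, 4): sqrt(26) = 5.09902, (-3, 4)->(-3, -8): sqrt(144) = 12
Sum = 31.484185
Perimeter = 31.4842

31.4842


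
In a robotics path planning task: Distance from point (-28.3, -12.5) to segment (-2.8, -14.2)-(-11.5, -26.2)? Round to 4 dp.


Project P onto AB: t = 0.917 (clamped to [0,1])
Closest point on segment: (-10.7777, -25.2037)
Distance: 21.6429

21.6429


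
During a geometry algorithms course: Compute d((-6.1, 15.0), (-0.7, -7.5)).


dx=5.4, dy=-22.5
d^2 = 5.4^2 + (-22.5)^2 = 535.41
d = sqrt(535.41) = 23.1389

23.1389
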